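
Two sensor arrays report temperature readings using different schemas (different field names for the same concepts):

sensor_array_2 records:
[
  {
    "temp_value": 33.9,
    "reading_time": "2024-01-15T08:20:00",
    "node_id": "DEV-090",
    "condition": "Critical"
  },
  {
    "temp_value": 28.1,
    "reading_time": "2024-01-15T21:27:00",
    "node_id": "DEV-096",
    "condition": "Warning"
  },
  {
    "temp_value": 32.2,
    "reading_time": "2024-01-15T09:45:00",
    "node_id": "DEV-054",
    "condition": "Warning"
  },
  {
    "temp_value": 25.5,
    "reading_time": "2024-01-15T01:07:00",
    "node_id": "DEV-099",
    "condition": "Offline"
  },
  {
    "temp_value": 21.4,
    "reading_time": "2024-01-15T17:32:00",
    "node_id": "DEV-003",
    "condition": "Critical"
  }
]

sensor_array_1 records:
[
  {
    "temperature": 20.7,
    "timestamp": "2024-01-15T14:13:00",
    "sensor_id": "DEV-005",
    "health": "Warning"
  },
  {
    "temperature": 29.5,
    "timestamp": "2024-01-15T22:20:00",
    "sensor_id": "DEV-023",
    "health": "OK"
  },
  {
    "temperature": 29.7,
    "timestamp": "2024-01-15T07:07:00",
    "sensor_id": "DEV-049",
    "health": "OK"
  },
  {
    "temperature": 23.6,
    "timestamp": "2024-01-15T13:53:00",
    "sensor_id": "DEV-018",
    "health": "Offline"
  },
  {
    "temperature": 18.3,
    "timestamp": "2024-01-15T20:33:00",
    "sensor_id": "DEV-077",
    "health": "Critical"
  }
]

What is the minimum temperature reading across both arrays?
18.3

Schema mapping: "temp_value" (sensor_array_2) = "temperature" (sensor_array_1) = temperature reading

Minimum in sensor_array_2: 21.4
Minimum in sensor_array_1: 18.3

Overall minimum: min(21.4, 18.3) = 18.3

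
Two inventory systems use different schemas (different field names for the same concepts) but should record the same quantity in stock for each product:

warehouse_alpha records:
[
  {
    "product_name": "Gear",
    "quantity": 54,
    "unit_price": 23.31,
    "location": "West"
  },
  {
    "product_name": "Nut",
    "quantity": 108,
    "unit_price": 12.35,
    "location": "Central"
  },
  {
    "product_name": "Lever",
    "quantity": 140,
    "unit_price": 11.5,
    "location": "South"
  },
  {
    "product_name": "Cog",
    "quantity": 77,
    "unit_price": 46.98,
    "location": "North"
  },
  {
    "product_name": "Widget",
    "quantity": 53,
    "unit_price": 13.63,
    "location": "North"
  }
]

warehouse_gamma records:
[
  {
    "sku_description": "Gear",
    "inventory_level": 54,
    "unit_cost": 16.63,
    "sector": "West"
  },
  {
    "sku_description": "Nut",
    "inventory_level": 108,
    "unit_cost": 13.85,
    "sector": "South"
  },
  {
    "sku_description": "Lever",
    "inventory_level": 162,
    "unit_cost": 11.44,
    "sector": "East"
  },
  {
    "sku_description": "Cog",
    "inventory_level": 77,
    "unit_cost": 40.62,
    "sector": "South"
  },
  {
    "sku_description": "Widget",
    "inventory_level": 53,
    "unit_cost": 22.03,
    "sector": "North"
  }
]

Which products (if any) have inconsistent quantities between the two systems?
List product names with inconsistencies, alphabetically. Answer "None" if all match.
Lever

Schema mappings:
- "product_name" (warehouse_alpha) = "sku_description" (warehouse_gamma) = product name
- "quantity" (warehouse_alpha) = "inventory_level" (warehouse_gamma) = quantity

Comparison:
  Gear: 54 vs 54 - MATCH
  Nut: 108 vs 108 - MATCH
  Lever: 140 vs 162 - MISMATCH
  Cog: 77 vs 77 - MATCH
  Widget: 53 vs 53 - MATCH

Products with inconsistencies: Lever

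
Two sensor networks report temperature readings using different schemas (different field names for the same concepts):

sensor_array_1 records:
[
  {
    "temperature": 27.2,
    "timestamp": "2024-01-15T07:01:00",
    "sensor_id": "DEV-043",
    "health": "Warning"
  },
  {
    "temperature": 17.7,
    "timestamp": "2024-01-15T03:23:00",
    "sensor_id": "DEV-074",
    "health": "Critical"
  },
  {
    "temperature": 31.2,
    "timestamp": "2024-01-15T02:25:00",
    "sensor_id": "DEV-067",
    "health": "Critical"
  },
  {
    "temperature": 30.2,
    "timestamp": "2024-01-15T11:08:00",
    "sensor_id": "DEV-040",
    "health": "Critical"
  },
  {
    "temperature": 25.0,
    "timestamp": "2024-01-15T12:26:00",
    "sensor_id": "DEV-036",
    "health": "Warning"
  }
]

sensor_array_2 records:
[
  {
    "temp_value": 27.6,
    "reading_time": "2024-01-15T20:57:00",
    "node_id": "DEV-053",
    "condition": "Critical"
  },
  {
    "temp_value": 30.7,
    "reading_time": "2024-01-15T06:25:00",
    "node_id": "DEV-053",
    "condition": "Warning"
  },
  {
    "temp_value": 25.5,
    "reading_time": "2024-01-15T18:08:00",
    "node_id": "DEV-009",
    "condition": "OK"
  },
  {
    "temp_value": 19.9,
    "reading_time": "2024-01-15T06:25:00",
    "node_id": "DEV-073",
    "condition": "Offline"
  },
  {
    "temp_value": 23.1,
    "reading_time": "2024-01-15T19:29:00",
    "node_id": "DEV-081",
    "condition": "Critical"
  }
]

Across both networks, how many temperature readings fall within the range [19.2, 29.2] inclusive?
6

Schema mapping: "temperature" (sensor_array_1) = "temp_value" (sensor_array_2) = temperature

Readings in [19.2, 29.2] from sensor_array_1: 2
Readings in [19.2, 29.2] from sensor_array_2: 4

Total count: 2 + 4 = 6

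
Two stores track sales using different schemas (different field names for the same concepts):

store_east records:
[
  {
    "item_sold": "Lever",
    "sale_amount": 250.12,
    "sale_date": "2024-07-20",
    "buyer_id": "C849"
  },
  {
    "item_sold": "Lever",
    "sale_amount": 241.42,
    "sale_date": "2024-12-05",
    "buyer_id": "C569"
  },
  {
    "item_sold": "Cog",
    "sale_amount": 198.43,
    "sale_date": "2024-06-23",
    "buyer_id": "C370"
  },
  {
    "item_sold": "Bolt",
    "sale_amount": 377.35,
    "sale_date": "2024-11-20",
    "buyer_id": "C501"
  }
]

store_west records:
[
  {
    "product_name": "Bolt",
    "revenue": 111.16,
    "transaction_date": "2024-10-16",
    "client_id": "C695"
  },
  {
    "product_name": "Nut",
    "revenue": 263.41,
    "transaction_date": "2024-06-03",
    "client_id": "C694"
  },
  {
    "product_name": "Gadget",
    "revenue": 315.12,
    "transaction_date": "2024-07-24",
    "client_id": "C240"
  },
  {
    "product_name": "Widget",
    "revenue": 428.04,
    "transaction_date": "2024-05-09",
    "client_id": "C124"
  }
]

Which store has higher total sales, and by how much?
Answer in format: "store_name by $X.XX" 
store_west by $50.41

Schema mapping: "sale_amount" (store_east) = "revenue" (store_west) = sale amount

Total for store_east: 1067.32
Total for store_west: 1117.73

Difference: |1067.32 - 1117.73| = 50.41
store_west has higher sales by $50.41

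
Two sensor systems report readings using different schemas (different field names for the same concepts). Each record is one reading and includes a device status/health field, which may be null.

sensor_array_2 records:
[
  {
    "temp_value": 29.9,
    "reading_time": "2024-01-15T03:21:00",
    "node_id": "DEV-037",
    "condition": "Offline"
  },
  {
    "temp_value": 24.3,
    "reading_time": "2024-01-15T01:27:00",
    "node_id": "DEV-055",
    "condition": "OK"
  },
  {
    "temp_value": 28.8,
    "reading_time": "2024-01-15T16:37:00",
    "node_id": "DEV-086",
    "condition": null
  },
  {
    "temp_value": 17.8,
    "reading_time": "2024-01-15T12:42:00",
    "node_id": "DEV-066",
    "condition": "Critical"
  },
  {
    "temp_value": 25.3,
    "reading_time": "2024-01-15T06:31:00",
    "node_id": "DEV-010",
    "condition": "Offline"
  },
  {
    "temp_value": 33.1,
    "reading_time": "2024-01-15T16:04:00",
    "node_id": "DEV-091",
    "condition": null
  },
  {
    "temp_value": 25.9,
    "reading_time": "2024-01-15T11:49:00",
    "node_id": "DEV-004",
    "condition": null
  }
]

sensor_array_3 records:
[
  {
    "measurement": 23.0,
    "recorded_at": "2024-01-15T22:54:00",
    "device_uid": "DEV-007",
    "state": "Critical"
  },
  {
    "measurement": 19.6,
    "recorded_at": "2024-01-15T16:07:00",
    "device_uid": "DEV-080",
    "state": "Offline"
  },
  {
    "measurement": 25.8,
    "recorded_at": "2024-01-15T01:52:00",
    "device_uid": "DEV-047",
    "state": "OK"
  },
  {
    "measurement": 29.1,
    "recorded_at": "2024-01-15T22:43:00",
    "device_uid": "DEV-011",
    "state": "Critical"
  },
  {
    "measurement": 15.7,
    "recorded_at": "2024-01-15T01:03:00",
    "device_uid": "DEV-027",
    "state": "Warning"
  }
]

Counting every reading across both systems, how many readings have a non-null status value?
9

Schema mapping: "condition" (sensor_array_2) = "state" (sensor_array_3) = status

Non-null in sensor_array_2: 4
Non-null in sensor_array_3: 5

Total non-null: 4 + 5 = 9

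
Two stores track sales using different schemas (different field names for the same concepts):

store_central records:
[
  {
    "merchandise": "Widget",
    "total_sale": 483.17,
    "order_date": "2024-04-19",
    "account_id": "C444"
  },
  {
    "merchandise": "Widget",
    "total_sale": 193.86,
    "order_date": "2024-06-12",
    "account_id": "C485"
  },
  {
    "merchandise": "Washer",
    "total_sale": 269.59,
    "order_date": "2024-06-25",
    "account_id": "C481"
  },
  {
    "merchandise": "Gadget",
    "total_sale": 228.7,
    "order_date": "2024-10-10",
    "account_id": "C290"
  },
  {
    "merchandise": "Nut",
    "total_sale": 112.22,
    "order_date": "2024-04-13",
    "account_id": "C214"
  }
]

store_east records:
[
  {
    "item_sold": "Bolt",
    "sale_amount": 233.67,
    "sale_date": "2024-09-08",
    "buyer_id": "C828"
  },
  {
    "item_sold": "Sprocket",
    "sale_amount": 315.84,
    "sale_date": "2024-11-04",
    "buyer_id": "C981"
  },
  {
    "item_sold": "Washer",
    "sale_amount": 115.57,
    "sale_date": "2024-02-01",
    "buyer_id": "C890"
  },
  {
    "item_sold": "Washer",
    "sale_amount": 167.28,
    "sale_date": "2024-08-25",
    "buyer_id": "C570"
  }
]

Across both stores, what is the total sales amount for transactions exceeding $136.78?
1892.11

Schema mapping: "total_sale" (store_central) = "sale_amount" (store_east) = sale amount

Sum of sales > $136.78 in store_central: 1175.32
Sum of sales > $136.78 in store_east: 716.79

Total: 1175.32 + 716.79 = 1892.11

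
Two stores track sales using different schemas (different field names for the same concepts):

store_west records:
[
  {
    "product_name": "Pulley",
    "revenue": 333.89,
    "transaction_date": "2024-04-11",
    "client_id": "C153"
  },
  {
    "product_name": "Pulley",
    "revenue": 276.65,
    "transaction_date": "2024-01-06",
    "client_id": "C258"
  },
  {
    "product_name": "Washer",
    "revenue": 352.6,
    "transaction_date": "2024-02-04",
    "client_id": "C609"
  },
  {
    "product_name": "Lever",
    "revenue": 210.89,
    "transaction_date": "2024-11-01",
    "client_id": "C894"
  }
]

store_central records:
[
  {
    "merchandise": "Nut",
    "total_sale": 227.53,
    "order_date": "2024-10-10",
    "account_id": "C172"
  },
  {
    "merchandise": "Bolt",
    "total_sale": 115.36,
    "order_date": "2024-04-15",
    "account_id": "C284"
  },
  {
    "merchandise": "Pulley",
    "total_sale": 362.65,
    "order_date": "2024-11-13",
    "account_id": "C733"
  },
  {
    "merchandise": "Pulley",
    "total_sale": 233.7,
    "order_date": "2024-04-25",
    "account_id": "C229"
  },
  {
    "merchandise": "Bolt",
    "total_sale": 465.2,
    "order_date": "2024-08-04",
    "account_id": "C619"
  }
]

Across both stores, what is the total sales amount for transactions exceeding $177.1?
2463.11

Schema mapping: "revenue" (store_west) = "total_sale" (store_central) = sale amount

Sum of sales > $177.1 in store_west: 1174.03
Sum of sales > $177.1 in store_central: 1289.08

Total: 1174.03 + 1289.08 = 2463.11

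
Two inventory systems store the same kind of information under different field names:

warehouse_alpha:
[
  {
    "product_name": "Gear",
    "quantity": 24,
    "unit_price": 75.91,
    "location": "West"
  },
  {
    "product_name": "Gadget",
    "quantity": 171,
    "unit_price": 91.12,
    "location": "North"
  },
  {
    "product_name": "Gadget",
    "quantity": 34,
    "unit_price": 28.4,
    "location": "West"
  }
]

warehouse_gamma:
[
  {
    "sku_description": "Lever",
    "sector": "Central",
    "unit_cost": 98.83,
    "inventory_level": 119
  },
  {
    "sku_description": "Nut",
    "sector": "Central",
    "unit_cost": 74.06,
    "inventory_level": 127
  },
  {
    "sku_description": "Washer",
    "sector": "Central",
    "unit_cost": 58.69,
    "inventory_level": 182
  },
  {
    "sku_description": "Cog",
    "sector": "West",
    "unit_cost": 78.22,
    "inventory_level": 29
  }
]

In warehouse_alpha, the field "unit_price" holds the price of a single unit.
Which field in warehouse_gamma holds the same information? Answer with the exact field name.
unit_cost

In warehouse_alpha, "unit_price" holds the price of a single unit.
The fields in warehouse_gamma are: "sku_description", "sector", "unit_cost", "inventory_level".
"unit_cost" is the match: the name refers to the same concept and its values are decimal currency amounts (e.g. 98.83, 74.06).
The other fields ("sku_description", "sector", "inventory_level") hold different kinds of data.

So "unit_price" in warehouse_alpha corresponds to "unit_cost" in warehouse_gamma.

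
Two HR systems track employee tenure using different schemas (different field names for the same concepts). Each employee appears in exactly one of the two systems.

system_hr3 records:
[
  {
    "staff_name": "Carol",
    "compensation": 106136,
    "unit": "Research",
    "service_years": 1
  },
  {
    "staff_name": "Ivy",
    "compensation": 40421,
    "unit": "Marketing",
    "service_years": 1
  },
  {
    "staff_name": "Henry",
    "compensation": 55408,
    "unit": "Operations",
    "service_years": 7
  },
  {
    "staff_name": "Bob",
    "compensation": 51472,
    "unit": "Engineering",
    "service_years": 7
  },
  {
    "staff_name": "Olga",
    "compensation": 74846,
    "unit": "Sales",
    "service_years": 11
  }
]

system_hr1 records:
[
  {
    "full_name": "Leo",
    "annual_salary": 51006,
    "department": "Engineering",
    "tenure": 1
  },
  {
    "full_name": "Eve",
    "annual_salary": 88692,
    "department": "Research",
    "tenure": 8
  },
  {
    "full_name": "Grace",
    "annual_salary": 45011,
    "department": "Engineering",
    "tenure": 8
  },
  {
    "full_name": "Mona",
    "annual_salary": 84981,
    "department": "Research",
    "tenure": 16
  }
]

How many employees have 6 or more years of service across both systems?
6

Reconcile schemas: "service_years" (system_hr3) = "tenure" (system_hr1) = years of service

From system_hr3: 3 employees with >= 6 years
From system_hr1: 3 employees with >= 6 years

Total: 3 + 3 = 6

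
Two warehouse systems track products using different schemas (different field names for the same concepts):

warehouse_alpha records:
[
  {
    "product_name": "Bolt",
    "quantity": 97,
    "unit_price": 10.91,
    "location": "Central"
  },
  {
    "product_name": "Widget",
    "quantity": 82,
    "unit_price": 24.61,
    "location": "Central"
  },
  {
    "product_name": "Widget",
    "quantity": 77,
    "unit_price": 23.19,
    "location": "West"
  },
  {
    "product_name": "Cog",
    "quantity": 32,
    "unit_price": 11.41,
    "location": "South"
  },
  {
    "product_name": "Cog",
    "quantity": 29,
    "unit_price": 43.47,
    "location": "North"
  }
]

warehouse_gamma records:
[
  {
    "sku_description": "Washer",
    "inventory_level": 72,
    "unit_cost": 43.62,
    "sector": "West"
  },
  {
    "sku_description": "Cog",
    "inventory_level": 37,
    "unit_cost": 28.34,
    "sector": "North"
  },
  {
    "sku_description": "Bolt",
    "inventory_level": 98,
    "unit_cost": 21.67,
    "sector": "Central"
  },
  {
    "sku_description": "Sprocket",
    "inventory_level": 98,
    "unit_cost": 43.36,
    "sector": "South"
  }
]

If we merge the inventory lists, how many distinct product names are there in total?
5

Schema mapping: "product_name" (warehouse_alpha) = "sku_description" (warehouse_gamma) = product name

Products in warehouse_alpha: ['Bolt', 'Cog', 'Widget']
Products in warehouse_gamma: ['Bolt', 'Cog', 'Sprocket', 'Washer']

Union (unique products): ['Bolt', 'Cog', 'Sprocket', 'Washer', 'Widget']
Count: 5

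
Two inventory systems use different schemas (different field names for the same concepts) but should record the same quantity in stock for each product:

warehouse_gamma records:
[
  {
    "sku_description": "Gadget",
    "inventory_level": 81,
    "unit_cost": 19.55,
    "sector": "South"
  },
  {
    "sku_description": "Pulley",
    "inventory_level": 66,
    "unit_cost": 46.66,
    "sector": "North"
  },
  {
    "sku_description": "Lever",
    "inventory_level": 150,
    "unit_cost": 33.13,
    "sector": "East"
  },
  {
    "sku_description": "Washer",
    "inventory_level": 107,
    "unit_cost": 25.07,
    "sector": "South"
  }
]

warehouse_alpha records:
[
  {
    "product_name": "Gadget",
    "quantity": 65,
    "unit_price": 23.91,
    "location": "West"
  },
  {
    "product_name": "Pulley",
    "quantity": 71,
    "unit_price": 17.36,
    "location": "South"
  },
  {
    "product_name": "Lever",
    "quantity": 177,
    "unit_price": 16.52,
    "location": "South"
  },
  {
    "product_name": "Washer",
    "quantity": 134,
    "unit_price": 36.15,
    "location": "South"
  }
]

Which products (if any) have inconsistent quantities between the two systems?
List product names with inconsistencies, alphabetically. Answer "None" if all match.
Gadget, Lever, Pulley, Washer

Schema mappings:
- "sku_description" (warehouse_gamma) = "product_name" (warehouse_alpha) = product name
- "inventory_level" (warehouse_gamma) = "quantity" (warehouse_alpha) = quantity

Comparison:
  Gadget: 81 vs 65 - MISMATCH
  Pulley: 66 vs 71 - MISMATCH
  Lever: 150 vs 177 - MISMATCH
  Washer: 107 vs 134 - MISMATCH

Products with inconsistencies: Gadget, Lever, Pulley, Washer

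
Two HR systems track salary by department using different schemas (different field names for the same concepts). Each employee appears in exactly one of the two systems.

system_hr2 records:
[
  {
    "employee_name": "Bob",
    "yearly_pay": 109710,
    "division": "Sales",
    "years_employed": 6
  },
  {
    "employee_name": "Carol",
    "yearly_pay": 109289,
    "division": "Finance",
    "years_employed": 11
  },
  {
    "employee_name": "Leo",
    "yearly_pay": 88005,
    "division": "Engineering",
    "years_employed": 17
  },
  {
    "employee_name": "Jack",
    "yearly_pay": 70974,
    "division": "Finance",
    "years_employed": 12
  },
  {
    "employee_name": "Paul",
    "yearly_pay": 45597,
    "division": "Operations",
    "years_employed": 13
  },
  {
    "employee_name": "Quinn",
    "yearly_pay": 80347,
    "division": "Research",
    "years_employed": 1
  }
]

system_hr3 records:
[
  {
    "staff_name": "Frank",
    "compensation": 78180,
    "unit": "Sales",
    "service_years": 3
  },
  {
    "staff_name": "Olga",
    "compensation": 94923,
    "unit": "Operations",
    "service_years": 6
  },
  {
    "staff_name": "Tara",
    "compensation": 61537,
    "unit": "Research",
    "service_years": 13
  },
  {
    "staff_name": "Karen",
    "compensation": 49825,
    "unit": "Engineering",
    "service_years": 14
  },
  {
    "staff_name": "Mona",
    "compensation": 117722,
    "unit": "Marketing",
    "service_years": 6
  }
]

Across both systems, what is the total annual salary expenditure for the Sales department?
187890

Schema mappings:
- "division" (system_hr2) = "unit" (system_hr3) = department
- "yearly_pay" (system_hr2) = "compensation" (system_hr3) = salary

Sales salaries from system_hr2: 109710
Sales salaries from system_hr3: 78180

Total: 109710 + 78180 = 187890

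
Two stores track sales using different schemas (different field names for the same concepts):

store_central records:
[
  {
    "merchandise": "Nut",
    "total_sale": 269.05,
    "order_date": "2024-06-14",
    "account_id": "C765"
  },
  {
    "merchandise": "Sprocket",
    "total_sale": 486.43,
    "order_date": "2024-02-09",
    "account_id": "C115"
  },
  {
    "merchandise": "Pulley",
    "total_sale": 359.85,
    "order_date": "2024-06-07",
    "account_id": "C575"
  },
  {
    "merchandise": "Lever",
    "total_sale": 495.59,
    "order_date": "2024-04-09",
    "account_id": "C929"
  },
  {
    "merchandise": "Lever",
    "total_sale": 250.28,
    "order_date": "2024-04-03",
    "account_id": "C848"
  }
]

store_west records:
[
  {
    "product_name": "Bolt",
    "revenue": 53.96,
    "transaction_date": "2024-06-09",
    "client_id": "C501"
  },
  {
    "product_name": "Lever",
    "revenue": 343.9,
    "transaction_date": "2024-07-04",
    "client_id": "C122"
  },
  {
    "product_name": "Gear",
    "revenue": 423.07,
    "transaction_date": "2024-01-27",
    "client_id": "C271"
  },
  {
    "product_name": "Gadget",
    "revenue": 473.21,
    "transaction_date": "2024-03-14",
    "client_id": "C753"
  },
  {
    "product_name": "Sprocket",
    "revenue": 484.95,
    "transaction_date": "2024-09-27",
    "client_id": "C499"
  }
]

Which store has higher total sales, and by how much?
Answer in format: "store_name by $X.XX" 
store_central by $82.11

Schema mapping: "total_sale" (store_central) = "revenue" (store_west) = sale amount

Total for store_central: 1861.20
Total for store_west: 1779.09

Difference: |1861.20 - 1779.09| = 82.11
store_central has higher sales by $82.11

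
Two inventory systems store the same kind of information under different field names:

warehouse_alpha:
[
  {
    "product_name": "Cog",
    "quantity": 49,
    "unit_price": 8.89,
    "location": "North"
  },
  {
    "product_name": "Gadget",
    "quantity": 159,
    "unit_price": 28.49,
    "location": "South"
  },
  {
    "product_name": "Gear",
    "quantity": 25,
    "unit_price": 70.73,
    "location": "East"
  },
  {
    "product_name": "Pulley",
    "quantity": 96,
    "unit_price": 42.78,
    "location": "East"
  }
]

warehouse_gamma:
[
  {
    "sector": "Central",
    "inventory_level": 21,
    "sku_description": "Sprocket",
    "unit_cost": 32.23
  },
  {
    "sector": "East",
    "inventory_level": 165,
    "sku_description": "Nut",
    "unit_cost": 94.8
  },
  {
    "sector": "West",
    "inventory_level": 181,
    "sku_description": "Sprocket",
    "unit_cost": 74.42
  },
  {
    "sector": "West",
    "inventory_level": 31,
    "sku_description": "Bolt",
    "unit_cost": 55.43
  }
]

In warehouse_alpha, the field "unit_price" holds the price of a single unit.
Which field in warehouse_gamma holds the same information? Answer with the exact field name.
unit_cost

In warehouse_alpha, "unit_price" holds the price of a single unit.
The fields in warehouse_gamma are: "sector", "inventory_level", "sku_description", "unit_cost".
"unit_cost" is the match: the name refers to the same concept and its values are decimal currency amounts (e.g. 32.23, 94.8).
The other fields ("sector", "inventory_level", "sku_description") hold different kinds of data.

So "unit_price" in warehouse_alpha corresponds to "unit_cost" in warehouse_gamma.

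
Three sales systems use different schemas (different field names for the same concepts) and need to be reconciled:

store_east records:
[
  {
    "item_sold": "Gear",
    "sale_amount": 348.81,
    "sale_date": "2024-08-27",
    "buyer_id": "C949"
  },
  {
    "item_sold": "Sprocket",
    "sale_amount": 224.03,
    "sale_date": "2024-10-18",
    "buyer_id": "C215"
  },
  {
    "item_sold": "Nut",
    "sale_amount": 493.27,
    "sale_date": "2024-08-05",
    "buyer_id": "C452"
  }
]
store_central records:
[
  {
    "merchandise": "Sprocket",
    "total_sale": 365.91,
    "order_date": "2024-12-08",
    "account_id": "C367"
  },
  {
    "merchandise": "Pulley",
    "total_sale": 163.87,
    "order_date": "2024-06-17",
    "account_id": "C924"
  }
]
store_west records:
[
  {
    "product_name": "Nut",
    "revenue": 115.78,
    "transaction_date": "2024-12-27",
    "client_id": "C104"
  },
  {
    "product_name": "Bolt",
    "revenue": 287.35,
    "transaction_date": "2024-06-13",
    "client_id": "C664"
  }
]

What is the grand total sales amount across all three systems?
1999.02

Schema reconciliation - all amount fields map to sale amount:

store_east (sale_amount): 1066.11
store_central (total_sale): 529.78
store_west (revenue): 403.13

Grand total: 1999.02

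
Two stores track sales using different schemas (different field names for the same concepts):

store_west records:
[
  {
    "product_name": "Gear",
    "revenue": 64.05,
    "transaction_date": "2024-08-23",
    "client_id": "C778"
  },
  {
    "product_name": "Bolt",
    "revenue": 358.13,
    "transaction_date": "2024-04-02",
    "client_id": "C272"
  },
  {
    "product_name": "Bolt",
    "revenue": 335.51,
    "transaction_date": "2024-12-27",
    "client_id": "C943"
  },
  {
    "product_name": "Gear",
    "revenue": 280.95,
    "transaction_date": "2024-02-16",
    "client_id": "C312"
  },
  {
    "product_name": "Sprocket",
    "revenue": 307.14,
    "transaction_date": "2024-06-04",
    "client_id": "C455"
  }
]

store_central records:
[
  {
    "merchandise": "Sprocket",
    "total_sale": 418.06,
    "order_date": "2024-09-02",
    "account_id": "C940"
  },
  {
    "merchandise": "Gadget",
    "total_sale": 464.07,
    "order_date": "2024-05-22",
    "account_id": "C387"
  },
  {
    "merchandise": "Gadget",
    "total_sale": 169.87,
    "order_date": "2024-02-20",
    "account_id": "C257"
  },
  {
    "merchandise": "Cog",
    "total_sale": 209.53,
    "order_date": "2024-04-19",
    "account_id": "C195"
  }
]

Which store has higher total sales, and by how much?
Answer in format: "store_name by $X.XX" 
store_west by $84.25

Schema mapping: "revenue" (store_west) = "total_sale" (store_central) = sale amount

Total for store_west: 1345.78
Total for store_central: 1261.53

Difference: |1345.78 - 1261.53| = 84.25
store_west has higher sales by $84.25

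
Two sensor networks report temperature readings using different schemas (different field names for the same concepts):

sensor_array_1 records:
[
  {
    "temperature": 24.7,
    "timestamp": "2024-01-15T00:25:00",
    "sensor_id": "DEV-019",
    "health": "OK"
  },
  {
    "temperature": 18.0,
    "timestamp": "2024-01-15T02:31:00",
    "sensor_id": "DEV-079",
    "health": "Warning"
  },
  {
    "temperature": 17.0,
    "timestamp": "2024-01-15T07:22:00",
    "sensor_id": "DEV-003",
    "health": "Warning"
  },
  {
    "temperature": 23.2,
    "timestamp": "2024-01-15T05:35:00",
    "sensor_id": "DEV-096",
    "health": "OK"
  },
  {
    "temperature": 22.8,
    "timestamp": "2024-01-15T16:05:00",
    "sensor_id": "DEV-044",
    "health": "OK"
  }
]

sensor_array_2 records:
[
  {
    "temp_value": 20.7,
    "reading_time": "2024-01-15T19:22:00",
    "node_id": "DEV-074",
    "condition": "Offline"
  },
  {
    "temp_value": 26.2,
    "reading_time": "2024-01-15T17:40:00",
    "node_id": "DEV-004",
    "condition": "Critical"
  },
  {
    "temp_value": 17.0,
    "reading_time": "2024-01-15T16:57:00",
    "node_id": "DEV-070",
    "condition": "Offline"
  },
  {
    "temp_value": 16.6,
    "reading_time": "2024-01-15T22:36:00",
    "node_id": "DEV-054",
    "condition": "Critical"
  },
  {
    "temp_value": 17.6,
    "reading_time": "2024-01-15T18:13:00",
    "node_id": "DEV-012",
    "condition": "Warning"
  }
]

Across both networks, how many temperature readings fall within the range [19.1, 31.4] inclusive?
5

Schema mapping: "temperature" (sensor_array_1) = "temp_value" (sensor_array_2) = temperature

Readings in [19.1, 31.4] from sensor_array_1: 3
Readings in [19.1, 31.4] from sensor_array_2: 2

Total count: 3 + 2 = 5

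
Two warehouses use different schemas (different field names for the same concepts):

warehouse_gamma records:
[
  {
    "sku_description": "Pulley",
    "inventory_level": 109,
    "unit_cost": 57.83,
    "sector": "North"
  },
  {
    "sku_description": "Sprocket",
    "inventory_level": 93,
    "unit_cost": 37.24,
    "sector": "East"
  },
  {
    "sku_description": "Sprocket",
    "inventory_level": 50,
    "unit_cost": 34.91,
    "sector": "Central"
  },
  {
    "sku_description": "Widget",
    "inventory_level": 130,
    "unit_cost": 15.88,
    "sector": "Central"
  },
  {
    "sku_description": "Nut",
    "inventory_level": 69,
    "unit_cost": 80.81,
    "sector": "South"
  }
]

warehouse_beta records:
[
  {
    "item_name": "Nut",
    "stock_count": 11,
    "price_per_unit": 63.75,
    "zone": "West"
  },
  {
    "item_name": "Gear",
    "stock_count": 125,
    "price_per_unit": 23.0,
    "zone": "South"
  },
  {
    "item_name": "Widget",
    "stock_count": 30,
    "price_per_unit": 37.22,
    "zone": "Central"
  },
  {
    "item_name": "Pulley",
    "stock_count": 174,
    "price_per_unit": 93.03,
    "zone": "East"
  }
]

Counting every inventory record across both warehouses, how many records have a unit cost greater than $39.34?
4

Schema mapping: "unit_cost" (warehouse_gamma) = "price_per_unit" (warehouse_beta) = unit cost

Records > $39.34 in warehouse_gamma: 2
Records > $39.34 in warehouse_beta: 2

Total count: 2 + 2 = 4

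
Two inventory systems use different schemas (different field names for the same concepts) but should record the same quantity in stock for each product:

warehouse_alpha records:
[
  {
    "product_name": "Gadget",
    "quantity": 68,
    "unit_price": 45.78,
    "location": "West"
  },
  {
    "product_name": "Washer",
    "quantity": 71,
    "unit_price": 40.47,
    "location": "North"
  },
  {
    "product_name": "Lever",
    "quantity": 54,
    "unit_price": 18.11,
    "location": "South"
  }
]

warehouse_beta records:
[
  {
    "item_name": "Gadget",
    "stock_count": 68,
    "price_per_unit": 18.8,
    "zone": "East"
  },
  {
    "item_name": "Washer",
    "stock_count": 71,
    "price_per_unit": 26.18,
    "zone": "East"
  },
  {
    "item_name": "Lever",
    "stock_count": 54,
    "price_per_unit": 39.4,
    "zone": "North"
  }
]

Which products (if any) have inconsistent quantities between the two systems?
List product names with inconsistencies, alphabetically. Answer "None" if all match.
None

Schema mappings:
- "product_name" (warehouse_alpha) = "item_name" (warehouse_beta) = product name
- "quantity" (warehouse_alpha) = "stock_count" (warehouse_beta) = quantity

Comparison:
  Gadget: 68 vs 68 - MATCH
  Washer: 71 vs 71 - MATCH
  Lever: 54 vs 54 - MATCH

Products with inconsistencies: None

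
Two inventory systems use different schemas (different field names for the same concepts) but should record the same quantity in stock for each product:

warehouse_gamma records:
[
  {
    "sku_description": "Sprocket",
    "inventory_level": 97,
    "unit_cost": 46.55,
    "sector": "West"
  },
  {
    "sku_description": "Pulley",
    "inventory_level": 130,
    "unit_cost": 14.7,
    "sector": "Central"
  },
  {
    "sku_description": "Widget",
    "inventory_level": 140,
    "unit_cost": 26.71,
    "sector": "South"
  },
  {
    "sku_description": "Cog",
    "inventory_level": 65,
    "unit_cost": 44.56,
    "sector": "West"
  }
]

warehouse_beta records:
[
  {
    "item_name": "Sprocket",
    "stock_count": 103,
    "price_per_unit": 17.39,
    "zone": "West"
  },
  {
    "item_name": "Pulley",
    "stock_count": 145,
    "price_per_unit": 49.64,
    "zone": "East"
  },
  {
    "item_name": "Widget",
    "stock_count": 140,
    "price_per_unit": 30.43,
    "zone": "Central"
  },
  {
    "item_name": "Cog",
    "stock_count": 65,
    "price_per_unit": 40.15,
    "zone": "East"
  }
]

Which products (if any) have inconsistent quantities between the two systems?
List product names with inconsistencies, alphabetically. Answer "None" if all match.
Pulley, Sprocket

Schema mappings:
- "sku_description" (warehouse_gamma) = "item_name" (warehouse_beta) = product name
- "inventory_level" (warehouse_gamma) = "stock_count" (warehouse_beta) = quantity

Comparison:
  Sprocket: 97 vs 103 - MISMATCH
  Pulley: 130 vs 145 - MISMATCH
  Widget: 140 vs 140 - MATCH
  Cog: 65 vs 65 - MATCH

Products with inconsistencies: Pulley, Sprocket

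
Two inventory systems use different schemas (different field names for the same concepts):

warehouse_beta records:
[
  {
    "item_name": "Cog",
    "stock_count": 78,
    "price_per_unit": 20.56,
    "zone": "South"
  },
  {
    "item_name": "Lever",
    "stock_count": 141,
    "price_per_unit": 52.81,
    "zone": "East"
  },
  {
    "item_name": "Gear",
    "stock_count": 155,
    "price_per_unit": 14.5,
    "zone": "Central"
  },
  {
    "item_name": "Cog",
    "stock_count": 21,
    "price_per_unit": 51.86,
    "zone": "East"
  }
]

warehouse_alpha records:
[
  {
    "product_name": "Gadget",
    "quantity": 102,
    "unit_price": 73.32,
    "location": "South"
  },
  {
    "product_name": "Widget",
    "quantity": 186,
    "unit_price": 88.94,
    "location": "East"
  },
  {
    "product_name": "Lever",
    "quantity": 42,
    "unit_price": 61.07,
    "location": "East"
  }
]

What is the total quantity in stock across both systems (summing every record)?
725

To reconcile these schemas, identify the field holding the quantity in stock in each system:
1. In warehouse_beta it is "stock_count"
2. In warehouse_alpha it is "quantity"

From warehouse_beta: 78 + 141 + 155 + 21 = 395
From warehouse_alpha: 102 + 186 + 42 = 330

Total: 395 + 330 = 725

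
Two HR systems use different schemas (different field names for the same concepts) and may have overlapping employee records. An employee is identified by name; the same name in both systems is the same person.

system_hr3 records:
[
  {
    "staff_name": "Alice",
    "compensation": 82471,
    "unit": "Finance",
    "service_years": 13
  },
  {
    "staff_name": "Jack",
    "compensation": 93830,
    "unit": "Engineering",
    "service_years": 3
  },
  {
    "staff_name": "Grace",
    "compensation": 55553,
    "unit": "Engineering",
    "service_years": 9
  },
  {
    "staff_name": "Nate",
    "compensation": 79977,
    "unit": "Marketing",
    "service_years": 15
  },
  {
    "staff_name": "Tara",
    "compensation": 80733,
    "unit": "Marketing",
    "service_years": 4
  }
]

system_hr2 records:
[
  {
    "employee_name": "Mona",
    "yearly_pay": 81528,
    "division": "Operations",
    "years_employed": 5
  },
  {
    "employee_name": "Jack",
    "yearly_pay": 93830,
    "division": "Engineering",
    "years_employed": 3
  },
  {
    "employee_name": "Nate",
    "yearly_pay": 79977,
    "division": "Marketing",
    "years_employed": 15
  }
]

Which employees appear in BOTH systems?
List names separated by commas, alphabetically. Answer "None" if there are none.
Jack, Nate

Schema mapping: "staff_name" (system_hr3) = "employee_name" (system_hr2) = employee name

Names in system_hr3: ['Alice', 'Grace', 'Jack', 'Nate', 'Tara']
Names in system_hr2: ['Jack', 'Mona', 'Nate']

Intersection: ['Jack', 'Nate']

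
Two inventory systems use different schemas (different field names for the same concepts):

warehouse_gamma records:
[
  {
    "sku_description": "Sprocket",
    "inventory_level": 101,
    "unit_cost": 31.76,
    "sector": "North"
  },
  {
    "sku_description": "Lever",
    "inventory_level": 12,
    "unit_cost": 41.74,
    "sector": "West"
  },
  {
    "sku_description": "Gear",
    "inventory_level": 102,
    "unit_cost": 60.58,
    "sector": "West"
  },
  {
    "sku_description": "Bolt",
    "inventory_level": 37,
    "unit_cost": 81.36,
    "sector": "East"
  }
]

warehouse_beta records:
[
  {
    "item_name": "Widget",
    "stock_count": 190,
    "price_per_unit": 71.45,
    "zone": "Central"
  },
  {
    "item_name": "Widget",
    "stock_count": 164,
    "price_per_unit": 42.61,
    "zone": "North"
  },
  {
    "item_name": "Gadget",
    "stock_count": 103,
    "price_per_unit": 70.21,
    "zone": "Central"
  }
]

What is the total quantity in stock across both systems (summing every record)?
709

To reconcile these schemas, identify the field holding the quantity in stock in each system:
1. In warehouse_gamma it is "inventory_level"
2. In warehouse_beta it is "stock_count"

From warehouse_gamma: 101 + 12 + 102 + 37 = 252
From warehouse_beta: 190 + 164 + 103 = 457

Total: 252 + 457 = 709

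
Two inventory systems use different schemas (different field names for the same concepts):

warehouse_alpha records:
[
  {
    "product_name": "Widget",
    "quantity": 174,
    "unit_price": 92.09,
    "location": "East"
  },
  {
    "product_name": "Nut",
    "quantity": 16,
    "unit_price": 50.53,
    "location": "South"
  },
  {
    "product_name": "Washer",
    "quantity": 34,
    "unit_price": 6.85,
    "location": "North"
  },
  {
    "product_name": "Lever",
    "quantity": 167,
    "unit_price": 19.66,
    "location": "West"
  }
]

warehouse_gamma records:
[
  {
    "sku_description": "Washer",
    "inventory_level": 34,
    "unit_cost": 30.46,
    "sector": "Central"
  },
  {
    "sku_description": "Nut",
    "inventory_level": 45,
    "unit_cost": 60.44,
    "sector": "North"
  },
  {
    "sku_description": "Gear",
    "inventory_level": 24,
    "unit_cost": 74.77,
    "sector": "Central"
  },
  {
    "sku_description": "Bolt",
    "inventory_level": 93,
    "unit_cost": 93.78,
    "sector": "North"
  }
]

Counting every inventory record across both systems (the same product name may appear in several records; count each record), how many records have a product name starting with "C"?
0

Schema mapping: "product_name" (warehouse_alpha) = "sku_description" (warehouse_gamma) = product name

Records with product name starting with "C" in warehouse_alpha: 0
Records with product name starting with "C" in warehouse_gamma: 0

Total: 0 + 0 = 0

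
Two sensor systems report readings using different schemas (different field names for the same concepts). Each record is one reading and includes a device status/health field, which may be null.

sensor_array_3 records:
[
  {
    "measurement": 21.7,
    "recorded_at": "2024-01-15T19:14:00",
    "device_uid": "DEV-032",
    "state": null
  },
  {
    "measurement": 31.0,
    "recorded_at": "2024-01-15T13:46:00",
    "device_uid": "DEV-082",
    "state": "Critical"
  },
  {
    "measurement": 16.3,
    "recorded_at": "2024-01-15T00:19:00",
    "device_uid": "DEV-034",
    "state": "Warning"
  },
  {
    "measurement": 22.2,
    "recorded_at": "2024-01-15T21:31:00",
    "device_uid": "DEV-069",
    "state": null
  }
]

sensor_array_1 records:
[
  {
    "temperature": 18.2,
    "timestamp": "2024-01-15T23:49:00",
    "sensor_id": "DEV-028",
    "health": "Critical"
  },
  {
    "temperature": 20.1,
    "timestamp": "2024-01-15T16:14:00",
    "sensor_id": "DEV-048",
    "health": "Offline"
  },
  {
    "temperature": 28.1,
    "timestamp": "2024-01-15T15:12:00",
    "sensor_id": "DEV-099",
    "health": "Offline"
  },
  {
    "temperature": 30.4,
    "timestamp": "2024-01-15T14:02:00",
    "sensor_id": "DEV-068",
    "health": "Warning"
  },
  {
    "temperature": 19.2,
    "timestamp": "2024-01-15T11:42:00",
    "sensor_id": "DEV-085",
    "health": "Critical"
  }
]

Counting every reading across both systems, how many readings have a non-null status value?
7

Schema mapping: "state" (sensor_array_3) = "health" (sensor_array_1) = status

Non-null in sensor_array_3: 2
Non-null in sensor_array_1: 5

Total non-null: 2 + 5 = 7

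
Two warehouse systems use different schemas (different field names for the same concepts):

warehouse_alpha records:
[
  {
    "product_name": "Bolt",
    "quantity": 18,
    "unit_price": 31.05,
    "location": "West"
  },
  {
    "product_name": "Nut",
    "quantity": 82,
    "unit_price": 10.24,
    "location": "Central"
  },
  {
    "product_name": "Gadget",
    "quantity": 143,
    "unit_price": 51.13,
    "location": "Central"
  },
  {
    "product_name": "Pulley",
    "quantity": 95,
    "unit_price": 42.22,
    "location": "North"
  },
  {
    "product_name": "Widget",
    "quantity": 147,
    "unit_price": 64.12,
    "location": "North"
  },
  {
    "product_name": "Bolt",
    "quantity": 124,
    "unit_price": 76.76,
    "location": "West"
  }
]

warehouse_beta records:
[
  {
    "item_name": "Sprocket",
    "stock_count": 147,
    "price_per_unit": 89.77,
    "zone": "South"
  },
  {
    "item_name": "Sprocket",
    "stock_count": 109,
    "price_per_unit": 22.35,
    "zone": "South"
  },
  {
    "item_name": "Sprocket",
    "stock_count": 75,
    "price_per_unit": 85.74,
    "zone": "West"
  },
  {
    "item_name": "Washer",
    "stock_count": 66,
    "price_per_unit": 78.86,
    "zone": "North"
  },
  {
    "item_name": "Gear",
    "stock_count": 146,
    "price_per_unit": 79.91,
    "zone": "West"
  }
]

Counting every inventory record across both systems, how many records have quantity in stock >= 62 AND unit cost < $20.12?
1

Schema mappings:
- "quantity" (warehouse_alpha) = "stock_count" (warehouse_beta) = quantity
- "unit_price" (warehouse_alpha) = "price_per_unit" (warehouse_beta) = unit cost

Records meeting both conditions in warehouse_alpha: 1
Records meeting both conditions in warehouse_beta: 0

Total: 1 + 0 = 1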